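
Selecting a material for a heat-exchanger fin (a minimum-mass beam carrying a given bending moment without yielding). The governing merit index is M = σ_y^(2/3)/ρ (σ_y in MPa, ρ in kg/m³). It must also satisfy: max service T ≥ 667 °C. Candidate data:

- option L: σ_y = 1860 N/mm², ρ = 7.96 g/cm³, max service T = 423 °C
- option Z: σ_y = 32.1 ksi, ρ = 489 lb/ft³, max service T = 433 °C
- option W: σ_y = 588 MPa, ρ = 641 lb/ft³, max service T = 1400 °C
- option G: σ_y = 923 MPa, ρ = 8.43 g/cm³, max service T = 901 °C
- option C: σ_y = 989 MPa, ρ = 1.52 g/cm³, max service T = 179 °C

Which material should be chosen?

option G

Screen on constraints: max service T ≥ 667 °C. Survivors: option W, option G.
In SI units:
  option W: σ_y = 588.0 MPa, ρ = 10270 kg/m³
  option G: σ_y = 923.0 MPa, ρ = 8430 kg/m³
  option G: M = 11.2×10⁻³
  option W: M = 6.84×10⁻³
Highest index: option G.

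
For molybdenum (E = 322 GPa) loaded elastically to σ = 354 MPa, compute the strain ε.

1.10×10⁻³

ε = σ/E = 354 / 322000 = 1.10×10⁻³.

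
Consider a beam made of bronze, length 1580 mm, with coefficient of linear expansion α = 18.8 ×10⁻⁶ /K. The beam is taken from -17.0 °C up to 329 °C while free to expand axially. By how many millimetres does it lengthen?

ΔT = 329 − (-17.0) = 346.0 K.
ΔL = α·L₀·ΔT = 18.8×10⁻⁶ × 1580 mm × 346.0 K = 10.3 mm.

10.3 mm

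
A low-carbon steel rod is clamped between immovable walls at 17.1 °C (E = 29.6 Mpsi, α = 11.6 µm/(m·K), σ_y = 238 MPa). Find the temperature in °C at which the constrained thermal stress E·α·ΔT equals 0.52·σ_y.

E = 29.6 Mpsi = 204.1 GPa.
E·α·ΔT = 123.8 MPa ⇒ ΔT = 123.8 / (204.1×10³ × 11.6×10⁻⁶) = 52.28 K.
T = 17.1 + 52.28 = 69.38 °C.

69.4 °C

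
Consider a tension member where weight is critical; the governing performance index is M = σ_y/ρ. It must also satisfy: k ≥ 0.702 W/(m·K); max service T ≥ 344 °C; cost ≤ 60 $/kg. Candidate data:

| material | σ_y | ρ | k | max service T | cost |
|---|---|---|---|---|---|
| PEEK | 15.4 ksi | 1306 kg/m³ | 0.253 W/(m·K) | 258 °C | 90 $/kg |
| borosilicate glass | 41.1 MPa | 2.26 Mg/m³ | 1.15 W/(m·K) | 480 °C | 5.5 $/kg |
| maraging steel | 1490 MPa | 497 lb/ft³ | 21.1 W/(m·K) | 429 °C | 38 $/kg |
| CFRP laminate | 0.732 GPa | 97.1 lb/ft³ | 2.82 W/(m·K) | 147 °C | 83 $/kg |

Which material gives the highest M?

Screen on constraints: k ≥ 0.702 W/(m·K); max service T ≥ 344 °C; cost ≤ 60 $/kg. Survivors: borosilicate glass, maraging steel.
In SI units:
  borosilicate glass: σ_y = 41.10 MPa, ρ = 2260 kg/m³
  maraging steel: σ_y = 1490 MPa, ρ = 7961 kg/m³
  maraging steel: M = 187 kN·m/kg
  borosilicate glass: M = 18.2 kN·m/kg
Maraging steel ranks first.

maraging steel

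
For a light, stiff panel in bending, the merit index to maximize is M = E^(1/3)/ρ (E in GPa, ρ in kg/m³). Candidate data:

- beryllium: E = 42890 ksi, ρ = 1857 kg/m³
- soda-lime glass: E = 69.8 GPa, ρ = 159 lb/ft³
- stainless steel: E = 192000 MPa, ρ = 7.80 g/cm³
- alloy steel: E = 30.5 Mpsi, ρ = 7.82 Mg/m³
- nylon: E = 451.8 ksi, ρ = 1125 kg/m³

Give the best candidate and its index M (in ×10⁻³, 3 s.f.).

beryllium, M = 3.59×10⁻³

In SI units:
  beryllium: E = 295.7 GPa, ρ = 1857 kg/m³
  soda-lime glass: E = 69.80 GPa, ρ = 2547 kg/m³
  stainless steel: E = 192.0 GPa, ρ = 7800 kg/m³
  alloy steel: E = 210.3 GPa, ρ = 7820 kg/m³
  nylon: E = 3.115 GPa, ρ = 1125 kg/m³
  beryllium: M = 3.59×10⁻³
  soda-lime glass: M = 1.62×10⁻³
  nylon: M = 1.30×10⁻³
  alloy steel: M = 0.760×10⁻³
  stainless steel: M = 0.740×10⁻³
The maximum is for beryllium.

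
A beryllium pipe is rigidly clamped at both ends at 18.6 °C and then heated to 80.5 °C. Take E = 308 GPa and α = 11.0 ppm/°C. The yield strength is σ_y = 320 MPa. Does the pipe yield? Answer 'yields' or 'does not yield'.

ΔT = 61.90 K. Constrained thermal stress σ = E·α·ΔT = 308.0×10³ MPa × 11.0×10⁻⁶ × 61.90 = 210 MPa (compressive).
Compare to σ_y = 320 MPa: σ < σ_y, so it does not yield.

does not yield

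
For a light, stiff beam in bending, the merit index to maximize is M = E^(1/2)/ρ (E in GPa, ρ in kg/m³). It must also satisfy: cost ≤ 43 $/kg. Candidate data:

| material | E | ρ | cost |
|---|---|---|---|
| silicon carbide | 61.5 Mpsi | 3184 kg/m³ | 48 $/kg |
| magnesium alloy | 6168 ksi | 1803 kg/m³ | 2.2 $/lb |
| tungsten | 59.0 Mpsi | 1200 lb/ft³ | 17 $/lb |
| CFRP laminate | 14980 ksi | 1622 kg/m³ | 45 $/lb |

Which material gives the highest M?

Screen on constraints: cost ≤ 43 $/kg. Survivors: magnesium alloy, tungsten.
In SI units:
  magnesium alloy: E = 42.53 GPa, ρ = 1803 kg/m³
  tungsten: E = 406.8 GPa, ρ = 19220 kg/m³
  magnesium alloy: M = 3.62×10⁻³
  tungsten: M = 1.05×10⁻³
The maximum is for magnesium alloy.

magnesium alloy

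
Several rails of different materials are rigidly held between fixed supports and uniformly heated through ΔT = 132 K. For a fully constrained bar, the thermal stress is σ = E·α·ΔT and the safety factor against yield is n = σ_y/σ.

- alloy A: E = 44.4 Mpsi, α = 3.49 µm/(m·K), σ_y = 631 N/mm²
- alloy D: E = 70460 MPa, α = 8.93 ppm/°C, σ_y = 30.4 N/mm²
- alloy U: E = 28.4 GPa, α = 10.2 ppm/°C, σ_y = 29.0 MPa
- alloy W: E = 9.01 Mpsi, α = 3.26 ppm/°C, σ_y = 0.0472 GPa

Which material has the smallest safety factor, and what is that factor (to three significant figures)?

alloy D, n = 0.366

In consistent units (E in GPa, α in ×10⁻⁶/K, σ_y in MPa):
  alloy A: E = 306.1, α = 3.49, σ_y = 631.0 → σ = 141 MPa, n = 4.47
  alloy D: E = 70.46, α = 8.93, σ_y = 30.40 → σ = 83.1 MPa, n = 0.366
  alloy U: E = 28.40, α = 10.2, σ_y = 29.00 → σ = 38.2 MPa, n = 0.758
  alloy W: E = 62.12, α = 3.26, σ_y = 47.20 → σ = 26.7 MPa, n = 1.77
Smallest n: alloy D with n = 0.366.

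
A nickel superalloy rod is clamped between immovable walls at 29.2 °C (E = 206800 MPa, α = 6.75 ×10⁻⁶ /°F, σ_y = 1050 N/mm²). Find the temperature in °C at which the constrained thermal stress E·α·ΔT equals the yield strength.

E = 206800 MPa = 206.8 GPa.
α = 6.75×10⁻⁶/°F × 9/5 = 12.1×10⁻⁶/K.
σ_y = 1050 N/mm² = 1050 MPa.
E·α·ΔT = 1050 MPa ⇒ ΔT = 1050 / (206.8×10³ × 12.1×10⁻⁶) = 417.9 K.
T = 29.2 + 417.9 = 447.1 °C.

447 °C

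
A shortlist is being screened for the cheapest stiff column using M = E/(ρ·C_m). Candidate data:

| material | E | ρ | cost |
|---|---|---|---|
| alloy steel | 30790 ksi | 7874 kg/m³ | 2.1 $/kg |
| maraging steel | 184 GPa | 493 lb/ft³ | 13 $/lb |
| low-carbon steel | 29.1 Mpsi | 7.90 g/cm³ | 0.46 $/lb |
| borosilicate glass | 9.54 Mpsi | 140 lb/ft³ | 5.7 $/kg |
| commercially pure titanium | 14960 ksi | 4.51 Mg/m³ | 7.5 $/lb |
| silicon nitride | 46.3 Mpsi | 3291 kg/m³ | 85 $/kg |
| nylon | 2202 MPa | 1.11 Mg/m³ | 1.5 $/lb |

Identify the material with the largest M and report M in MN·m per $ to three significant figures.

In SI units:
  alloy steel: E = 212.3 GPa, ρ = 7874 kg/m³, cost = 2.100 $/kg
  maraging steel: E = 184.0 GPa, ρ = 7897 kg/m³, cost = 28.66 $/kg
  low-carbon steel: E = 200.6 GPa, ρ = 7900 kg/m³, cost = 1.014 $/kg
  borosilicate glass: E = 65.78 GPa, ρ = 2243 kg/m³, cost = 5.700 $/kg
  commercially pure titanium: E = 103.1 GPa, ρ = 4510 kg/m³, cost = 16.53 $/kg
  silicon nitride: E = 319.2 GPa, ρ = 3291 kg/m³, cost = 85.00 $/kg
  nylon: E = 2.202 GPa, ρ = 1110 kg/m³, cost = 3.307 $/kg
  low-carbon steel: M = 25.0 MN·m per $
  alloy steel: M = 12.8 MN·m per $
  borosilicate glass: M = 5.15 MN·m per $
  commercially pure titanium: M = 1.38 MN·m per $
  silicon nitride: M = 1.14 MN·m per $
  maraging steel: M = 0.813 MN·m per $
  nylon: M = 0.600 MN·m per $
Low-carbon steel ranks first.

low-carbon steel, M = 25.0 MN·m per $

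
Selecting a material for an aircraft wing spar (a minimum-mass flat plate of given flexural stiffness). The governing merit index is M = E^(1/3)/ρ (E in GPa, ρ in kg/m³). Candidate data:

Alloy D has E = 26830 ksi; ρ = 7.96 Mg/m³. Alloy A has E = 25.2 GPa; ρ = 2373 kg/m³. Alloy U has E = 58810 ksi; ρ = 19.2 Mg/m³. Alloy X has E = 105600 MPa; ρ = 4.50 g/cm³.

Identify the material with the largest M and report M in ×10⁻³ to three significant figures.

Convert each candidate to consistent units, then evaluate M:
  alloy D: E = 185.0 GPa, ρ = 7960 kg/m³
  alloy A: E = 25.20 GPa, ρ = 2373 kg/m³
  alloy U: E = 405.5 GPa, ρ = 19200 kg/m³
  alloy X: E = 105.6 GPa, ρ = 4500 kg/m³
  alloy A: M = 1.24×10⁻³
  alloy X: M = 1.05×10⁻³
  alloy D: M = 0.716×10⁻³
  alloy U: M = 0.385×10⁻³
The maximum is for alloy A.

alloy A, M = 1.24×10⁻³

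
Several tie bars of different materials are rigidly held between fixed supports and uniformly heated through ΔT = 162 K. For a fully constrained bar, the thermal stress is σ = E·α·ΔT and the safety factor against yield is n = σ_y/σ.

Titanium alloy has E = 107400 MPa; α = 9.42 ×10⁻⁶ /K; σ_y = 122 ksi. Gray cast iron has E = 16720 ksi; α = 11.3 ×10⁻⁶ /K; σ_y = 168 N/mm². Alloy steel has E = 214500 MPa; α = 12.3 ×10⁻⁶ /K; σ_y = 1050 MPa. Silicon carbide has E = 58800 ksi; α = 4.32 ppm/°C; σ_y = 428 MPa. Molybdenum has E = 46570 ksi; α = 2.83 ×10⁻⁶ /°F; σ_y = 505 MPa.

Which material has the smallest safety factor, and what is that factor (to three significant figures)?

gray cast iron, n = 0.796

In consistent units (E in GPa, α in ×10⁻⁶/K, σ_y in MPa):
  titanium alloy: E = 107.4, α = 9.42, σ_y = 841.2 → σ = 164 MPa, n = 5.13
  gray cast iron: E = 115.3, α = 11.3, σ_y = 168.0 → σ = 211 MPa, n = 0.796
  alloy steel: E = 214.5, α = 12.3, σ_y = 1050 → σ = 427 MPa, n = 2.46
  silicon carbide: E = 405.4, α = 4.32, σ_y = 428.0 → σ = 284 MPa, n = 1.51
  molybdenum: E = 321.1, α = 5.09, σ_y = 505.0 → σ = 265 MPa, n = 1.91
The minimum is gray cast iron at n = 0.796.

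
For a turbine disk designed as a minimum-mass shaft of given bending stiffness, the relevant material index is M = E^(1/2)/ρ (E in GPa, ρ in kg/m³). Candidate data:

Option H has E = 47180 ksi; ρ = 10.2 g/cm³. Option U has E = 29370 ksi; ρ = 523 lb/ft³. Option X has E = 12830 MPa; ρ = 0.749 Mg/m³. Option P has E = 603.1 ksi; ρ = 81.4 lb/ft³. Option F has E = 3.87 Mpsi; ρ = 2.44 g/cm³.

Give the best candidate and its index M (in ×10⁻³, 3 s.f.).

Normalizing units and computing the index:
  option H: E = 325.3 GPa, ρ = 10200 kg/m³
  option U: E = 202.5 GPa, ρ = 8378 kg/m³
  option X: E = 12.83 GPa, ρ = 749.0 kg/m³
  option P: E = 4.158 GPa, ρ = 1304 kg/m³
  option F: E = 26.68 GPa, ρ = 2440 kg/m³
  option X: M = 4.78×10⁻³
  option F: M = 2.12×10⁻³
  option H: M = 1.77×10⁻³
  option U: M = 1.70×10⁻³
  option P: M = 1.56×10⁻³
Option X ranks first.

option X, M = 4.78×10⁻³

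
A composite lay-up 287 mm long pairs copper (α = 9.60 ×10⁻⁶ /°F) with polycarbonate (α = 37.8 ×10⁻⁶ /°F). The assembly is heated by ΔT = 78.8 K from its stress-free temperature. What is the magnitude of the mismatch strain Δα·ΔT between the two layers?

copper: α = 9.60×10⁻⁶/°F × 9/5 = 17.3×10⁻⁶/K.
polycarbonate: α = 37.8×10⁻⁶/°F × 9/5 = 68.0×10⁻⁶/K.
Δα = |17.3 − 68.0|×10⁻⁶/K = 50.8×10⁻⁶/K.
Mismatch strain = Δα·ΔT = 50.8×10⁻⁶ × 78.8 = 4.00×10⁻³.

4.00×10⁻³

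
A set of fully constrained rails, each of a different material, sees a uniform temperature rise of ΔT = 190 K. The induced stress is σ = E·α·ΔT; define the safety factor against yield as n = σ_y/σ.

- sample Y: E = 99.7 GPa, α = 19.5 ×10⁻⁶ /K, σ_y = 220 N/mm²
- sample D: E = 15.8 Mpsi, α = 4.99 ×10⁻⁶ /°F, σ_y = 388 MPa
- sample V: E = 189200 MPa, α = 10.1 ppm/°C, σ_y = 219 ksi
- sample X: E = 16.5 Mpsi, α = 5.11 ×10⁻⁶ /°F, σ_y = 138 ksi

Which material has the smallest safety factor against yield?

sample Y

With everything in SI (GPa, ×10⁻⁶/K, MPa):
  sample Y: E = 99.70, α = 19.5, σ_y = 220.0 → σ = 369 MPa, n = 0.596
  sample D: E = 108.9, α = 8.98, σ_y = 388.0 → σ = 186 MPa, n = 2.09
  sample V: E = 189.2, α = 10.1, σ_y = 1510 → σ = 363 MPa, n = 4.16
  sample X: E = 113.8, α = 9.20, σ_y = 951.5 → σ = 199 MPa, n = 4.79
The minimum is sample Y at n = 0.596.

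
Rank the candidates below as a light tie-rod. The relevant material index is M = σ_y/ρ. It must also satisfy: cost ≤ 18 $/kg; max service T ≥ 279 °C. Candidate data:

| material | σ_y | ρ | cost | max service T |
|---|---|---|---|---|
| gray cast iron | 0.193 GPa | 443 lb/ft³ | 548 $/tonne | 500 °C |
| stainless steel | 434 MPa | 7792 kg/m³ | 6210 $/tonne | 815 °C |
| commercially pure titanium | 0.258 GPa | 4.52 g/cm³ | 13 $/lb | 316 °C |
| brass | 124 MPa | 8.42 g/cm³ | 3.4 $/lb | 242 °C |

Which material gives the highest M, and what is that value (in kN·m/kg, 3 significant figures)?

stainless steel, M = 55.7 kN·m/kg

Screen on constraints: cost ≤ 18 $/kg; max service T ≥ 279 °C. Survivors: gray cast iron, stainless steel.
After converting to SI:
  gray cast iron: σ_y = 193.0 MPa, ρ = 7096 kg/m³
  stainless steel: σ_y = 434.0 MPa, ρ = 7792 kg/m³
  stainless steel: M = 55.7 kN·m/kg
  gray cast iron: M = 27.2 kN·m/kg
Stainless steel has the largest M.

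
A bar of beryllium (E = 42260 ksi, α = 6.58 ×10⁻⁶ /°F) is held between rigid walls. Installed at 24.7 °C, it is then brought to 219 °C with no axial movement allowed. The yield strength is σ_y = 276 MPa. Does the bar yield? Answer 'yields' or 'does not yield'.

E = 42260 ksi = 291.4 GPa.
α = 6.58×10⁻⁶/°F × 9/5 = 11.8×10⁻⁶/K.
ΔT = 194.3 K. Constrained thermal stress σ = E·α·ΔT = 291.4×10³ MPa × 11.8×10⁻⁶ × 194.3 = 671 MPa (compressive).
Compare to σ_y = 276 MPa: σ ≥ σ_y, so it yields.

yields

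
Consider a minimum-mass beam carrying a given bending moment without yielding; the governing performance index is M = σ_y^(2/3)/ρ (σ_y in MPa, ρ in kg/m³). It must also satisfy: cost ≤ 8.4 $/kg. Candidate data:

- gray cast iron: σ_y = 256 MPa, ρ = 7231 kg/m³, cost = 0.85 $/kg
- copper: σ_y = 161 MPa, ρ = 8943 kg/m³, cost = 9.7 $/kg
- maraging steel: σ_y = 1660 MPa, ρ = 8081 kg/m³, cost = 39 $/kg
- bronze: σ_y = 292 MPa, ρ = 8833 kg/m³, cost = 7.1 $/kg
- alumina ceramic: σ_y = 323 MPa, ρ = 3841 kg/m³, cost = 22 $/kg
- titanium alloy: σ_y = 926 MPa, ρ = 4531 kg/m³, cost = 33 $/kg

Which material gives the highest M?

Screen on constraints: cost ≤ 8.4 $/kg. Survivors: gray cast iron, bronze.
Per-candidate index values:
  gray cast iron: M = 5.58×10⁻³
  bronze: M = 4.98×10⁻³
Highest index: gray cast iron.

gray cast iron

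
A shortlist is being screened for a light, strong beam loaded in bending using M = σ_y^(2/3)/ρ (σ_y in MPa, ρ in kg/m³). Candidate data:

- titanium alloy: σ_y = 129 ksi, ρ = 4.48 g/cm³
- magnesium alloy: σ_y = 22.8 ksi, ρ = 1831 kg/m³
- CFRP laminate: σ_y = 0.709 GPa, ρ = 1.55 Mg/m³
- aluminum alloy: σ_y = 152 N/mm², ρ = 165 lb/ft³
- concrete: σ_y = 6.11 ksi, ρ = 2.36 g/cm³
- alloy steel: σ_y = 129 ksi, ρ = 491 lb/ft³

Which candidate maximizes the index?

Convert each candidate to consistent units, then evaluate M:
  titanium alloy: σ_y = 889.4 MPa, ρ = 4480 kg/m³
  magnesium alloy: σ_y = 157.2 MPa, ρ = 1831 kg/m³
  CFRP laminate: σ_y = 709.0 MPa, ρ = 1550 kg/m³
  aluminum alloy: σ_y = 152.0 MPa, ρ = 2643 kg/m³
  concrete: σ_y = 42.13 MPa, ρ = 2360 kg/m³
  alloy steel: σ_y = 889.4 MPa, ρ = 7865 kg/m³
  CFRP laminate: M = 51.3×10⁻³
  titanium alloy: M = 20.6×10⁻³
  magnesium alloy: M = 15.9×10⁻³
  alloy steel: M = 11.8×10⁻³
  aluminum alloy: M = 10.8×10⁻³
  concrete: M = 5.13×10⁻³
CFRP laminate ranks first.

CFRP laminate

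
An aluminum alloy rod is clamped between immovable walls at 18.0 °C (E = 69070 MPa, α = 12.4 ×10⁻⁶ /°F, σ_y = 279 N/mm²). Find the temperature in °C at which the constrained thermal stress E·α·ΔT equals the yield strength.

E = 69070 MPa = 69.07 GPa.
α = 12.4×10⁻⁶/°F × 9/5 = 22.3×10⁻⁶/K.
σ_y = 279 N/mm² = 279.0 MPa.
E·α·ΔT = 279.0 MPa ⇒ ΔT = 279.0 / (69.07×10³ × 22.3×10⁻⁶) = 181.0 K.
T = 18.0 + 181.0 = 199.0 °C.

199 °C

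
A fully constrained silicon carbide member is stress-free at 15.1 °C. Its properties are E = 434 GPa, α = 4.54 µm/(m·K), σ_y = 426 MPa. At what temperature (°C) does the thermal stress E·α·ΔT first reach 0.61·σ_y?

E·α·ΔT = 259.9 MPa ⇒ ΔT = 259.9 / (434.0×10³ × 4.54×10⁻⁶) = 131.9 K.
T = 15.1 + 131.9 = 147.0 °C.

147 °C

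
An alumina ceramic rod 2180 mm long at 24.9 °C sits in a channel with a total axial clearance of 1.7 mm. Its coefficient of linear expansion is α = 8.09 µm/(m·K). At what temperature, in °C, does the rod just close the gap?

121 °C

α·L₀·ΔT = 1.7 mm ⇒ ΔT = 1.7 / (8.09×10⁻⁶ × 2180.0) = 96.39 K.
T = 24.9 + 96.39 = 121.3 °C.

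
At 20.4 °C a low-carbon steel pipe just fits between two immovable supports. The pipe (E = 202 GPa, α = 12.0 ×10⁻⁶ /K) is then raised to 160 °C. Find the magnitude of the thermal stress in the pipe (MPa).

ΔT = 139.6 K. Constrained thermal stress σ = E·α·ΔT = 202.0×10³ MPa × 12.0×10⁻⁶ × 139.6 = 338 MPa (compressive).

338 MPa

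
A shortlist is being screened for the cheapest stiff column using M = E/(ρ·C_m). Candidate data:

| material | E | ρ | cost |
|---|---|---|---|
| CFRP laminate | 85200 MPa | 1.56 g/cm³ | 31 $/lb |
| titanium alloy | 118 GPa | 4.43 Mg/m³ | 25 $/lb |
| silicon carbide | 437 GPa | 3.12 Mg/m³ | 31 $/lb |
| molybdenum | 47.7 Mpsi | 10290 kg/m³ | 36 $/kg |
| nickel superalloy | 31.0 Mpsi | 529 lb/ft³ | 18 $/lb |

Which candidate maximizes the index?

After converting to SI:
  CFRP laminate: E = 85.20 GPa, ρ = 1560 kg/m³, cost = 68.34 $/kg
  titanium alloy: E = 118.0 GPa, ρ = 4430 kg/m³, cost = 55.11 $/kg
  silicon carbide: E = 437.0 GPa, ρ = 3120 kg/m³, cost = 68.34 $/kg
  molybdenum: E = 328.9 GPa, ρ = 10290 kg/m³, cost = 36.00 $/kg
  nickel superalloy: E = 213.7 GPa, ρ = 8474 kg/m³, cost = 39.68 $/kg
  silicon carbide: M = 2.05 MN·m per $
  molybdenum: M = 0.888 MN·m per $
  CFRP laminate: M = 0.799 MN·m per $
  nickel superalloy: M = 0.636 MN·m per $
  titanium alloy: M = 0.483 MN·m per $
Silicon carbide ranks first.

silicon carbide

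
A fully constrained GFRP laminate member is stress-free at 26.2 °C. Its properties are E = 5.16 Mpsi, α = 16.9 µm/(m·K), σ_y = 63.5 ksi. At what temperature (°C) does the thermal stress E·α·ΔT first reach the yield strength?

E = 5.16 Mpsi = 35.58 GPa.
σ_y = 63.5 ksi = 437.8 MPa.
E·α·ΔT = 437.8 MPa ⇒ ΔT = 437.8 / (35.58×10³ × 16.9×10⁻⁶) = 728.2 K.
T = 26.2 + 728.2 = 754.4 °C.

754 °C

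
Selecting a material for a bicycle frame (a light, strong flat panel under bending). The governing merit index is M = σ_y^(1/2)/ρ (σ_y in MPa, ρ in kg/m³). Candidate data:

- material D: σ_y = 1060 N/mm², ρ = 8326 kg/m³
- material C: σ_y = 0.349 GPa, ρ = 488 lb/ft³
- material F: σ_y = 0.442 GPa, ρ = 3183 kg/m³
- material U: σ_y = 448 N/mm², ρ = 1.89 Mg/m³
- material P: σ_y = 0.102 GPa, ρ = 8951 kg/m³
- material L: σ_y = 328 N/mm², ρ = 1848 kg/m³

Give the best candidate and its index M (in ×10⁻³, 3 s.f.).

In SI units:
  material D: σ_y = 1060 MPa, ρ = 8326 kg/m³
  material C: σ_y = 349.0 MPa, ρ = 7817 kg/m³
  material F: σ_y = 442.0 MPa, ρ = 3183 kg/m³
  material U: σ_y = 448.0 MPa, ρ = 1890 kg/m³
  material P: σ_y = 102.0 MPa, ρ = 8951 kg/m³
  material L: σ_y = 328.0 MPa, ρ = 1848 kg/m³
  material U: M = 11.2×10⁻³
  material L: M = 9.80×10⁻³
  material F: M = 6.61×10⁻³
  material D: M = 3.91×10⁻³
  material C: M = 2.39×10⁻³
  material P: M = 1.13×10⁻³
Material U ranks first.

material U, M = 11.2×10⁻³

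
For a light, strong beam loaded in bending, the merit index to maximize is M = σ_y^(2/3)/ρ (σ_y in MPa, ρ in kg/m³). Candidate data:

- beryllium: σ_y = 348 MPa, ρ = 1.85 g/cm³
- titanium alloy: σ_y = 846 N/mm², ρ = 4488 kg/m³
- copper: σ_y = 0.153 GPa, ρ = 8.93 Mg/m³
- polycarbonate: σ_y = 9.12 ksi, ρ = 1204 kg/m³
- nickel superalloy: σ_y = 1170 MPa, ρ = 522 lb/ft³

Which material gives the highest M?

beryllium

Putting every candidate on a common basis:
  beryllium: σ_y = 348.0 MPa, ρ = 1850 kg/m³
  titanium alloy: σ_y = 846.0 MPa, ρ = 4488 kg/m³
  copper: σ_y = 153.0 MPa, ρ = 8930 kg/m³
  polycarbonate: σ_y = 62.88 MPa, ρ = 1204 kg/m³
  nickel superalloy: σ_y = 1170 MPa, ρ = 8362 kg/m³
  beryllium: M = 26.7×10⁻³
  titanium alloy: M = 19.9×10⁻³
  nickel superalloy: M = 13.3×10⁻³
  polycarbonate: M = 13.1×10⁻³
  copper: M = 3.20×10⁻³
Highest index: beryllium.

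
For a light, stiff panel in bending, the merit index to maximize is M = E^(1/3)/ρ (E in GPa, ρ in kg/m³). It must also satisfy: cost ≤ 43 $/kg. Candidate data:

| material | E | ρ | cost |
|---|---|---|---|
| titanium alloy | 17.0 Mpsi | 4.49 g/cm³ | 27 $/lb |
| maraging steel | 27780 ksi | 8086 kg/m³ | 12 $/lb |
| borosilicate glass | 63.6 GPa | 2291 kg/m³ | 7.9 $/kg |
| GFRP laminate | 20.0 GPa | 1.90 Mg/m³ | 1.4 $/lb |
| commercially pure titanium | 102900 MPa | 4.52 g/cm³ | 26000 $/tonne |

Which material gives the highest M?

borosilicate glass

Screen on constraints: cost ≤ 43 $/kg. Survivors: maraging steel, borosilicate glass, GFRP laminate, commercially pure titanium.
Convert each candidate to consistent units, then evaluate M:
  maraging steel: E = 191.5 GPa, ρ = 8086 kg/m³
  borosilicate glass: E = 63.60 GPa, ρ = 2291 kg/m³
  GFRP laminate: E = 20.00 GPa, ρ = 1900 kg/m³
  commercially pure titanium: E = 102.9 GPa, ρ = 4520 kg/m³
  borosilicate glass: M = 1.74×10⁻³
  GFRP laminate: M = 1.43×10⁻³
  commercially pure titanium: M = 1.04×10⁻³
  maraging steel: M = 0.713×10⁻³
Borosilicate glass ranks first.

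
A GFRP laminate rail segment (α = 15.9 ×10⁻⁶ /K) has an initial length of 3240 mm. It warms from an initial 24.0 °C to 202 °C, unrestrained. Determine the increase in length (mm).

9.17 mm

ΔT = 202 − 24.0 = 178.0 K.
ΔL = α·L₀·ΔT = 15.9×10⁻⁶ × 3240 mm × 178.0 K = 9.17 mm.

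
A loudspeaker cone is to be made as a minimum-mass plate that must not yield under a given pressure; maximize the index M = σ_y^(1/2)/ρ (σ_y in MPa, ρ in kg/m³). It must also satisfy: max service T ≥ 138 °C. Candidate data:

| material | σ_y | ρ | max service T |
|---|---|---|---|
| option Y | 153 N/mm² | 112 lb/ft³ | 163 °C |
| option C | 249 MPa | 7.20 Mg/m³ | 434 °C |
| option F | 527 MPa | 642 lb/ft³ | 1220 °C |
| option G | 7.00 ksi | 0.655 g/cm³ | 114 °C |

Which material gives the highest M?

option Y

Screen on constraints: max service T ≥ 138 °C. Survivors: option Y, option C, option F.
Putting every candidate on a common basis:
  option Y: σ_y = 153.0 MPa, ρ = 1794 kg/m³
  option C: σ_y = 249.0 MPa, ρ = 7200 kg/m³
  option F: σ_y = 527.0 MPa, ρ = 10280 kg/m³
  option Y: M = 6.89×10⁻³
  option F: M = 2.23×10⁻³
  option C: M = 2.19×10⁻³
Option Y ranks first.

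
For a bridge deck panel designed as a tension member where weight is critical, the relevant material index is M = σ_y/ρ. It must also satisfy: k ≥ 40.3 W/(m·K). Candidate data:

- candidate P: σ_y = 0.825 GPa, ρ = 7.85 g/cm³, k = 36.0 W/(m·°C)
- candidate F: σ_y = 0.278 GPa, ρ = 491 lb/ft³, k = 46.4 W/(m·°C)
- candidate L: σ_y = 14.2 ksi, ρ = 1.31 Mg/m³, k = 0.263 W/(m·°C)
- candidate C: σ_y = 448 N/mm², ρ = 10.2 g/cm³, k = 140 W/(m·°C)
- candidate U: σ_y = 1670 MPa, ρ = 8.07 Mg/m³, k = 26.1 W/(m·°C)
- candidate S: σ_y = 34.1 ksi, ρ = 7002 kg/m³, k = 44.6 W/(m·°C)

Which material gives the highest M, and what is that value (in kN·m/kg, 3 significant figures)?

candidate C, M = 43.9 kN·m/kg

Screen on constraints: k ≥ 40.3 W/(m·K). Survivors: candidate F, candidate C, candidate S.
After converting to SI:
  candidate F: σ_y = 278.0 MPa, ρ = 7865 kg/m³
  candidate C: σ_y = 448.0 MPa, ρ = 10200 kg/m³
  candidate S: σ_y = 235.1 MPa, ρ = 7002 kg/m³
  candidate C: M = 43.9 kN·m/kg
  candidate F: M = 35.3 kN·m/kg
  candidate S: M = 33.6 kN·m/kg
The maximum is for candidate C.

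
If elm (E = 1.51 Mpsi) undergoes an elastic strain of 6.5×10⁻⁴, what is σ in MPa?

6.77 MPa

E = 1.51 Mpsi = 10.41 GPa.
σ = E·ε = 10410 MPa × 6.5×10⁻⁴ = 6.77 MPa.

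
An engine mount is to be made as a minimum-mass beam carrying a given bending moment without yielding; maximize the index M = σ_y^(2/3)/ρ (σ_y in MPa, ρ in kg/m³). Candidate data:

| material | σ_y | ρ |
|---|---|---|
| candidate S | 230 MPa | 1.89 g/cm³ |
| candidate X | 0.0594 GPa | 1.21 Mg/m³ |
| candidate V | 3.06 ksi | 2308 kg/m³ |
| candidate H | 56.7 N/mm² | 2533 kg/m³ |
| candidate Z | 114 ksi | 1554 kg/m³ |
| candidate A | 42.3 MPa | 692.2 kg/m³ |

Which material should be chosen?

candidate Z

Convert each candidate to consistent units, then evaluate M:
  candidate S: σ_y = 230.0 MPa, ρ = 1890 kg/m³
  candidate X: σ_y = 59.40 MPa, ρ = 1210 kg/m³
  candidate V: σ_y = 21.10 MPa, ρ = 2308 kg/m³
  candidate H: σ_y = 56.70 MPa, ρ = 2533 kg/m³
  candidate Z: σ_y = 786.0 MPa, ρ = 1554 kg/m³
  candidate A: σ_y = 42.30 MPa, ρ = 692.2 kg/m³
  candidate Z: M = 54.8×10⁻³
  candidate S: M = 19.9×10⁻³
  candidate A: M = 17.5×10⁻³
  candidate X: M = 12.6×10⁻³
  candidate H: M = 5.83×10⁻³
  candidate V: M = 3.31×10⁻³
The maximum is for candidate Z.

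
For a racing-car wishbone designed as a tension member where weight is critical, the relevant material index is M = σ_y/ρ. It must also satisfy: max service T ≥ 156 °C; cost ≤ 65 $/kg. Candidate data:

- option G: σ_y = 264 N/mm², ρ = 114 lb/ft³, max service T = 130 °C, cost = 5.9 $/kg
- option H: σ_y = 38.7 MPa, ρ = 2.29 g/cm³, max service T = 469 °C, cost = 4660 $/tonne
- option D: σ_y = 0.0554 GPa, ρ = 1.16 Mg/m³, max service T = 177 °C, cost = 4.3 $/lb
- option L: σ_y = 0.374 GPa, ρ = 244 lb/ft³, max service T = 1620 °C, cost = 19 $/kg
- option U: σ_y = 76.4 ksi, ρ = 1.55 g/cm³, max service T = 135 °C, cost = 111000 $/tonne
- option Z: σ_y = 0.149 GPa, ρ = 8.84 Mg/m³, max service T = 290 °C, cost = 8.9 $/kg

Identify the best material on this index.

option L

Screen on constraints: max service T ≥ 156 °C; cost ≤ 65 $/kg. Survivors: option H, option D, option L, option Z.
Normalizing units and computing the index:
  option H: σ_y = 38.70 MPa, ρ = 2290 kg/m³
  option D: σ_y = 55.40 MPa, ρ = 1160 kg/m³
  option L: σ_y = 374.0 MPa, ρ = 3909 kg/m³
  option Z: σ_y = 149.0 MPa, ρ = 8840 kg/m³
  option L: M = 95.7 kN·m/kg
  option D: M = 47.8 kN·m/kg
  option H: M = 16.9 kN·m/kg
  option Z: M = 16.9 kN·m/kg
The maximum is for option L.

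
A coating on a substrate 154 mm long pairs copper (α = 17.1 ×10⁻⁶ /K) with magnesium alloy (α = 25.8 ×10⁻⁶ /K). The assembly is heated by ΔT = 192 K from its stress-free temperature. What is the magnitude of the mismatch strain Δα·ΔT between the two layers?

1.67×10⁻³

Δα = |17.1 − 25.8|×10⁻⁶/K = 8.70×10⁻⁶/K.
Mismatch strain = Δα·ΔT = 8.70×10⁻⁶ × 192.0 = 1.67×10⁻³.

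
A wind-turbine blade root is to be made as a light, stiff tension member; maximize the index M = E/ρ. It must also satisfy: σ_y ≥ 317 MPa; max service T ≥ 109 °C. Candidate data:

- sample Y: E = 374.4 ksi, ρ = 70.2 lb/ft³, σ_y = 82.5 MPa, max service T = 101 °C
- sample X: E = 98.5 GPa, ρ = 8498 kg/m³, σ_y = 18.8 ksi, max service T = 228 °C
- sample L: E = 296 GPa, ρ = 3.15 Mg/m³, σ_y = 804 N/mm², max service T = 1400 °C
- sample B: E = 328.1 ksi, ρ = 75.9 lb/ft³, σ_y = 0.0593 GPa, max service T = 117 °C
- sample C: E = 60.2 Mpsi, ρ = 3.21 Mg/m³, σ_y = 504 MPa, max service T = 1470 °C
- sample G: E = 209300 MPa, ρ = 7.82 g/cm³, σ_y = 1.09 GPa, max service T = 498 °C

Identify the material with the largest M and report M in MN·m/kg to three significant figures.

Screen on constraints: σ_y ≥ 317 MPa; max service T ≥ 109 °C. Survivors: sample L, sample C, sample G.
Normalizing units and computing the index:
  sample L: E = 296.0 GPa, ρ = 3150 kg/m³
  sample C: E = 415.1 GPa, ρ = 3210 kg/m³
  sample G: E = 209.3 GPa, ρ = 7820 kg/m³
  sample C: M = 129 MN·m/kg
  sample L: M = 94.0 MN·m/kg
  sample G: M = 26.8 MN·m/kg
Sample C ranks first.

sample C, M = 129 MN·m/kg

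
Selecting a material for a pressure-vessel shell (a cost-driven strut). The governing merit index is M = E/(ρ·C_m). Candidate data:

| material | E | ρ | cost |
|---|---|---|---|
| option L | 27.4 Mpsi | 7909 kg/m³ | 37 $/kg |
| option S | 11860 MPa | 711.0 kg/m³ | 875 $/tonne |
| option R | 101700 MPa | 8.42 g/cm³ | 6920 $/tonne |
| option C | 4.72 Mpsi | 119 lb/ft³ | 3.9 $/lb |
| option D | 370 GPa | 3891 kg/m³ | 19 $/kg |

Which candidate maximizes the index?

option S

Normalizing units and computing the index:
  option L: E = 188.9 GPa, ρ = 7909 kg/m³, cost = 37.00 $/kg
  option S: E = 11.86 GPa, ρ = 711.0 kg/m³, cost = 0.8750 $/kg
  option R: E = 101.7 GPa, ρ = 8420 kg/m³, cost = 6.920 $/kg
  option C: E = 32.54 GPa, ρ = 1906 kg/m³, cost = 8.598 $/kg
  option D: E = 370.0 GPa, ρ = 3891 kg/m³, cost = 19.00 $/kg
  option S: M = 19.1 MN·m per $
  option D: M = 5.00 MN·m per $
  option C: M = 1.99 MN·m per $
  option R: M = 1.75 MN·m per $
  option L: M = 0.646 MN·m per $
Option S ranks first.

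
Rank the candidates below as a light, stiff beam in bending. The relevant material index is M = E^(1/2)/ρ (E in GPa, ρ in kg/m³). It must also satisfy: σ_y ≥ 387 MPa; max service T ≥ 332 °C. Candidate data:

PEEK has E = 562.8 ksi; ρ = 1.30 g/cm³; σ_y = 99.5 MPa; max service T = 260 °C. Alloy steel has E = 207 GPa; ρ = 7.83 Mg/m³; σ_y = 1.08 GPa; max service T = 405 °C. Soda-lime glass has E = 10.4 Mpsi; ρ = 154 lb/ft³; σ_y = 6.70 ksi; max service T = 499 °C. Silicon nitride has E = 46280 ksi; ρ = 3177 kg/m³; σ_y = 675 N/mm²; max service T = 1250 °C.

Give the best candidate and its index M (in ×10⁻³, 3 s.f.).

silicon nitride, M = 5.62×10⁻³

Screen on constraints: σ_y ≥ 387 MPa; max service T ≥ 332 °C. Survivors: alloy steel, silicon nitride.
Putting every candidate on a common basis:
  alloy steel: E = 207.0 GPa, ρ = 7830 kg/m³
  silicon nitride: E = 319.1 GPa, ρ = 3177 kg/m³
  silicon nitride: M = 5.62×10⁻³
  alloy steel: M = 1.84×10⁻³
Silicon nitride ranks first.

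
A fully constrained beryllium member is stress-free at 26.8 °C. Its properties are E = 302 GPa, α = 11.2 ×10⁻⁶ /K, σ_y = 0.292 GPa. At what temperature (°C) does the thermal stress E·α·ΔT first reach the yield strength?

σ_y = 0.292 GPa = 292.0 MPa.
E·α·ΔT = 292.0 MPa ⇒ ΔT = 292.0 / (302.0×10³ × 11.2×10⁻⁶) = 86.33 K.
T = 26.8 + 86.33 = 113.1 °C.

113 °C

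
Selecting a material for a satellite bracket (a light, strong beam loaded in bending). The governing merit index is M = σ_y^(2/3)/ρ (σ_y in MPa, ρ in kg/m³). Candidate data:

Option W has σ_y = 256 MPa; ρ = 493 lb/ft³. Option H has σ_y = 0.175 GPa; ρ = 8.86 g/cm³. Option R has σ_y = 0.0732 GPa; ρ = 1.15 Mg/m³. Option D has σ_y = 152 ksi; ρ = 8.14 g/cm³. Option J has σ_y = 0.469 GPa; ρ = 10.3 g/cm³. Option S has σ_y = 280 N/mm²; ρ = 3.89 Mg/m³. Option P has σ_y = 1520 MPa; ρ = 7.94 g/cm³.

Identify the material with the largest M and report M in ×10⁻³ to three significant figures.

After converting to SI:
  option W: σ_y = 256.0 MPa, ρ = 7897 kg/m³
  option H: σ_y = 175.0 MPa, ρ = 8860 kg/m³
  option R: σ_y = 73.20 MPa, ρ = 1150 kg/m³
  option D: σ_y = 1048 MPa, ρ = 8140 kg/m³
  option J: σ_y = 469.0 MPa, ρ = 10300 kg/m³
  option S: σ_y = 280.0 MPa, ρ = 3890 kg/m³
  option P: σ_y = 1520 MPa, ρ = 7940 kg/m³
  option P: M = 16.6×10⁻³
  option R: M = 15.2×10⁻³
  option D: M = 12.7×10⁻³
  option S: M = 11.0×10⁻³
  option J: M = 5.86×10⁻³
  option W: M = 5.11×10⁻³
  option H: M = 3.53×10⁻³
Option P ranks first.

option P, M = 16.6×10⁻³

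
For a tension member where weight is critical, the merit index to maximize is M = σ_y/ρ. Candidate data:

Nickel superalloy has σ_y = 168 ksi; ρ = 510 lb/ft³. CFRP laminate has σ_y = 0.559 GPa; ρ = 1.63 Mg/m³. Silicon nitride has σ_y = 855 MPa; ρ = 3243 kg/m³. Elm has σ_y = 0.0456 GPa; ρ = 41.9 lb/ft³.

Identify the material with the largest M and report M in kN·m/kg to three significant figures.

CFRP laminate, M = 343 kN·m/kg

Convert each candidate to consistent units, then evaluate M:
  nickel superalloy: σ_y = 1158 MPa, ρ = 8169 kg/m³
  CFRP laminate: σ_y = 559.0 MPa, ρ = 1630 kg/m³
  silicon nitride: σ_y = 855.0 MPa, ρ = 3243 kg/m³
  elm: σ_y = 45.60 MPa, ρ = 671.2 kg/m³
  CFRP laminate: M = 343 kN·m/kg
  silicon nitride: M = 264 kN·m/kg
  nickel superalloy: M = 142 kN·m/kg
  elm: M = 67.9 kN·m/kg
Highest index: CFRP laminate.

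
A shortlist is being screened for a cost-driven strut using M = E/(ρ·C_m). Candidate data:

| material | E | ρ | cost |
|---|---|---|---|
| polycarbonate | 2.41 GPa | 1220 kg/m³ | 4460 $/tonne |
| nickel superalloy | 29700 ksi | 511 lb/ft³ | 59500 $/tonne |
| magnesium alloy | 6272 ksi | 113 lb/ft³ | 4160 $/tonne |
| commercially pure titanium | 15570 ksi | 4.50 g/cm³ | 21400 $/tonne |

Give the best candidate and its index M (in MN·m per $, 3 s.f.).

Normalizing units and computing the index:
  polycarbonate: E = 2.410 GPa, ρ = 1220 kg/m³, cost = 4.460 $/kg
  nickel superalloy: E = 204.8 GPa, ρ = 8185 kg/m³, cost = 59.50 $/kg
  magnesium alloy: E = 43.24 GPa, ρ = 1810 kg/m³, cost = 4.160 $/kg
  commercially pure titanium: E = 107.4 GPa, ρ = 4500 kg/m³, cost = 21.40 $/kg
  magnesium alloy: M = 5.74 MN·m per $
  commercially pure titanium: M = 1.11 MN·m per $
  polycarbonate: M = 0.443 MN·m per $
  nickel superalloy: M = 0.420 MN·m per $
Magnesium alloy ranks first.

magnesium alloy, M = 5.74 MN·m per $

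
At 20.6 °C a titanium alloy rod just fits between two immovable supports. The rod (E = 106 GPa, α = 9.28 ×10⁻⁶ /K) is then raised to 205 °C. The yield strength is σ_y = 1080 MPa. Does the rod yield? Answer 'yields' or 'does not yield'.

does not yield

ΔT = 184.4 K. Constrained thermal stress σ = E·α·ΔT = 106.0×10³ MPa × 9.28×10⁻⁶ × 184.4 = 181 MPa (compressive).
Compare to σ_y = 1080 MPa: σ < σ_y, so it does not yield.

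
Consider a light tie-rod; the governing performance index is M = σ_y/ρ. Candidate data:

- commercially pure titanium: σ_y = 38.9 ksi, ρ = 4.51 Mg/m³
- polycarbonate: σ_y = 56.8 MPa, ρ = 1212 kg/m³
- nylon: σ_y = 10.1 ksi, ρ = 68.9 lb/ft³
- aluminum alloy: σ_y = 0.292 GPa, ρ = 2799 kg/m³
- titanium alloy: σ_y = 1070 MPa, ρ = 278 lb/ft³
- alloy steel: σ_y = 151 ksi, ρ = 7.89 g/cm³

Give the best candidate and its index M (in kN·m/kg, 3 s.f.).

After converting to SI:
  commercially pure titanium: σ_y = 268.2 MPa, ρ = 4510 kg/m³
  polycarbonate: σ_y = 56.80 MPa, ρ = 1212 kg/m³
  nylon: σ_y = 69.64 MPa, ρ = 1104 kg/m³
  aluminum alloy: σ_y = 292.0 MPa, ρ = 2799 kg/m³
  titanium alloy: σ_y = 1070 MPa, ρ = 4453 kg/m³
  alloy steel: σ_y = 1041 MPa, ρ = 7890 kg/m³
  titanium alloy: M = 240 kN·m/kg
  alloy steel: M = 132 kN·m/kg
  aluminum alloy: M = 104 kN·m/kg
  nylon: M = 63.1 kN·m/kg
  commercially pure titanium: M = 59.5 kN·m/kg
  polycarbonate: M = 46.9 kN·m/kg
Titanium alloy has the largest M.

titanium alloy, M = 240 kN·m/kg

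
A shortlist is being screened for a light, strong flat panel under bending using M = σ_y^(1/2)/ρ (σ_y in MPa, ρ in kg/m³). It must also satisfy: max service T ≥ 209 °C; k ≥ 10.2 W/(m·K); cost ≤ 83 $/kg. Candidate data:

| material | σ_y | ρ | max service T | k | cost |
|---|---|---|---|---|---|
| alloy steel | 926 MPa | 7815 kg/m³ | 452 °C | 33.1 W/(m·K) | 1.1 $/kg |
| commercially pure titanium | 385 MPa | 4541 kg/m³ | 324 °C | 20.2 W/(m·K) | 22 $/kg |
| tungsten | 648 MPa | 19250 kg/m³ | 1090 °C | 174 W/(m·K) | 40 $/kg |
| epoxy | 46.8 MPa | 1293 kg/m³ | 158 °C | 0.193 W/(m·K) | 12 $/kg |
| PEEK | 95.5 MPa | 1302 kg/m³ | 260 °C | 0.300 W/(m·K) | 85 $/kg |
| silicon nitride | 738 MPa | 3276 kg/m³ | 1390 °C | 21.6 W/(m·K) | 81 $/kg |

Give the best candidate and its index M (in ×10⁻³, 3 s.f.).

Screen on constraints: max service T ≥ 209 °C; k ≥ 10.2 W/(m·K); cost ≤ 83 $/kg. Survivors: alloy steel, commercially pure titanium, tungsten, silicon nitride.
Per-candidate index values:
  silicon nitride: M = 8.29×10⁻³
  commercially pure titanium: M = 4.32×10⁻³
  alloy steel: M = 3.89×10⁻³
  tungsten: M = 1.32×10⁻³
The maximum is for silicon nitride.

silicon nitride, M = 8.29×10⁻³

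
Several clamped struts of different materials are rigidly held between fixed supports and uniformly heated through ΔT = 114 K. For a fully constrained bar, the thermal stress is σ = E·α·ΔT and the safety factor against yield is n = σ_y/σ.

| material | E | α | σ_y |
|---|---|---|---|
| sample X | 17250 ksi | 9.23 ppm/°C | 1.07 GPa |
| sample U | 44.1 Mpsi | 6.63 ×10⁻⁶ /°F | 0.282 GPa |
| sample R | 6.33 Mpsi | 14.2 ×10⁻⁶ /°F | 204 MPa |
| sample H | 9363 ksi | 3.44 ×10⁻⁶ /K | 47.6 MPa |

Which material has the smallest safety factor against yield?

sample U

With everything in SI (GPa, ×10⁻⁶/K, MPa):
  sample X: E = 118.9, α = 9.23, σ_y = 1070 → σ = 125 MPa, n = 8.55
  sample U: E = 304.1, α = 11.9, σ_y = 282.0 → σ = 414 MPa, n = 0.682
  sample R: E = 43.64, α = 25.6, σ_y = 204.0 → σ = 127 MPa, n = 1.60
  sample H: E = 64.56, α = 3.44, σ_y = 47.60 → σ = 25.3 MPa, n = 1.88
Smallest n: sample U with n = 0.682.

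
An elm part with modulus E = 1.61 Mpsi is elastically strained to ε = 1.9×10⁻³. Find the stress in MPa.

E = 1.61 Mpsi = 11.10 GPa.
σ = E·ε = 11100 MPa × 1.9×10⁻³ = 21.1 MPa.

21.1 MPa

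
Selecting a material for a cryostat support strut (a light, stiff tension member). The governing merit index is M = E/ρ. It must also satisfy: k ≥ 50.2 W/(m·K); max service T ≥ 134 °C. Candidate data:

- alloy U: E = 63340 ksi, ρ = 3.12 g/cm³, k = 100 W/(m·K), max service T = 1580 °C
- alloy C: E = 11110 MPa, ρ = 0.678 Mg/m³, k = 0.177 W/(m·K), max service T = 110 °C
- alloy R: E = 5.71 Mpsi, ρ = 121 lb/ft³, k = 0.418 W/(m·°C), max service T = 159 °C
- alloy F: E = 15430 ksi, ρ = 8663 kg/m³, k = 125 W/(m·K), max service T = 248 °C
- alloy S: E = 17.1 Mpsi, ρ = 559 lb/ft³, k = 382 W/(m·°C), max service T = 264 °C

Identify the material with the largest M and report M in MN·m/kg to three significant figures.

Screen on constraints: k ≥ 50.2 W/(m·K); max service T ≥ 134 °C. Survivors: alloy U, alloy F, alloy S.
After converting to SI:
  alloy U: E = 436.7 GPa, ρ = 3120 kg/m³
  alloy F: E = 106.4 GPa, ρ = 8663 kg/m³
  alloy S: E = 117.9 GPa, ρ = 8954 kg/m³
  alloy U: M = 140 MN·m/kg
  alloy S: M = 13.2 MN·m/kg
  alloy F: M = 12.3 MN·m/kg
Alloy U has the largest M.

alloy U, M = 140 MN·m/kg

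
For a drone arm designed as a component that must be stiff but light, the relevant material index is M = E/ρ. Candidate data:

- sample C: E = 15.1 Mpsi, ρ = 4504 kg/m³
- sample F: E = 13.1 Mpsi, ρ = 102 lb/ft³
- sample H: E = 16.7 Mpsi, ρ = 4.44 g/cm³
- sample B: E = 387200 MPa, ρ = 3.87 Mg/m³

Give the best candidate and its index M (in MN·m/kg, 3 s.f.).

sample B, M = 100 MN·m/kg

Convert each candidate to consistent units, then evaluate M:
  sample C: E = 104.1 GPa, ρ = 4504 kg/m³
  sample F: E = 90.32 GPa, ρ = 1634 kg/m³
  sample H: E = 115.1 GPa, ρ = 4440 kg/m³
  sample B: E = 387.2 GPa, ρ = 3870 kg/m³
  sample B: M = 100 MN·m/kg
  sample F: M = 55.3 MN·m/kg
  sample H: M = 25.9 MN·m/kg
  sample C: M = 23.1 MN·m/kg
Sample B ranks first.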